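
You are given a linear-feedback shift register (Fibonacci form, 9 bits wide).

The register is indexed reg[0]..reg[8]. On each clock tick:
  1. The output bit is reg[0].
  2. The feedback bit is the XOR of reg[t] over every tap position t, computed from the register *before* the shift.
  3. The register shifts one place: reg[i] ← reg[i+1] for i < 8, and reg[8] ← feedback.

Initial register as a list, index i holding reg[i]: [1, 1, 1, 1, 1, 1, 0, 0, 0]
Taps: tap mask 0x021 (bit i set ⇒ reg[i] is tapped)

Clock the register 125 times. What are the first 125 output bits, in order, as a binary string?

11111100001111011100001011001101101111010000111001100001001000101011101011110010010111001110000001110111010011110101001010000

k : reg_k → out_k, fb_k
0: 111111000 → 1, fb=0
1: 111110000 → 1, fb=1
2: 111100001 → 1, fb=1
3: 111000011 → 1, fb=1
4: 110000111 → 1, fb=1
5: 100001111 → 1, fb=0
6: 000011110 → 0, fb=1
7: 000111101 → 0, fb=1
8: 001111011 → 0, fb=1
9: 011110111 → 0, fb=0
10: 111101110 → 1, fb=0
11: 111011100 → 1, fb=0
12: 110111000 → 1, fb=0
13: 101110000 → 1, fb=1
14: 011100001 → 0, fb=0
15: 111000010 → 1, fb=1
16: 110000101 → 1, fb=1
17: 100001011 → 1, fb=0
18: 000010110 → 0, fb=0
19: 000101100 → 0, fb=1
20: 001011001 → 0, fb=1
21: 010110011 → 0, fb=0
22: 101100110 → 1, fb=1
23: 011001101 → 0, fb=1
24: 110011011 → 1, fb=0
25: 100110110 → 1, fb=1
26: 001101101 → 0, fb=1
27: 011011011 → 0, fb=1
28: 110110111 → 1, fb=1
29: 101101111 → 1, fb=0
30: 011011110 → 0, fb=1
31: 110111101 → 1, fb=0
32: 101111010 → 1, fb=0
33: 011110100 → 0, fb=0
34: 111101000 → 1, fb=0
35: 111010000 → 1, fb=1
36: 110100001 → 1, fb=1
37: 101000011 → 1, fb=1
38: 010000111 → 0, fb=0
39: 100001110 → 1, fb=0
40: 000011100 → 0, fb=1
41: 000111001 → 0, fb=1
42: 001110011 → 0, fb=0
43: 011100110 → 0, fb=0
44: 111001100 → 1, fb=0
45: 110011000 → 1, fb=0
46: 100110000 → 1, fb=1
47: 001100001 → 0, fb=0
48: 011000010 → 0, fb=0
49: 110000100 → 1, fb=1
50: 100001001 → 1, fb=0
51: 000010010 → 0, fb=0
52: 000100100 → 0, fb=0
53: 001001000 → 0, fb=1
54: 010010001 → 0, fb=0
55: 100100010 → 1, fb=1
56: 001000101 → 0, fb=0
57: 010001010 → 0, fb=1
58: 100010101 → 1, fb=1
59: 000101011 → 0, fb=1
60: 001010111 → 0, fb=0
61: 010101110 → 0, fb=1
62: 101011101 → 1, fb=0
63: 010111010 → 0, fb=1
64: 101110101 → 1, fb=1
65: 011101011 → 0, fb=1
66: 111010111 → 1, fb=1
67: 110101111 → 1, fb=0
68: 101011110 → 1, fb=0
69: 010111100 → 0, fb=1
70: 101111001 → 1, fb=0
71: 011110010 → 0, fb=0
72: 111100100 → 1, fb=1
73: 111001001 → 1, fb=0
74: 110010010 → 1, fb=1
75: 100100101 → 1, fb=1
76: 001001011 → 0, fb=1
77: 010010111 → 0, fb=0
78: 100101110 → 1, fb=0
79: 001011100 → 0, fb=1
80: 010111001 → 0, fb=1
81: 101110011 → 1, fb=1
82: 011100111 → 0, fb=0
83: 111001110 → 1, fb=0
84: 110011100 → 1, fb=0
85: 100111000 → 1, fb=0
86: 001110000 → 0, fb=0
87: 011100000 → 0, fb=0
88: 111000000 → 1, fb=1
89: 110000001 → 1, fb=1
90: 100000011 → 1, fb=1
91: 000000111 → 0, fb=0
92: 000001110 → 0, fb=1
93: 000011101 → 0, fb=1
94: 000111011 → 0, fb=1
95: 001110111 → 0, fb=0
96: 011101110 → 0, fb=1
97: 111011101 → 1, fb=0
98: 110111010 → 1, fb=0
99: 101110100 → 1, fb=1
100: 011101001 → 0, fb=1
101: 111010011 → 1, fb=1
102: 110100111 → 1, fb=1
103: 101001111 → 1, fb=0
104: 010011110 → 0, fb=1
105: 100111101 → 1, fb=0
106: 001111010 → 0, fb=1
107: 011110101 → 0, fb=0
108: 111101010 → 1, fb=0
109: 111010100 → 1, fb=1
110: 110101001 → 1, fb=0
111: 101010010 → 1, fb=1
112: 010100101 → 0, fb=0
113: 101001010 → 1, fb=0
114: 010010100 → 0, fb=0
115: 100101000 → 1, fb=0
116: 001010000 → 0, fb=0
117: 010100000 → 0, fb=0
118: 101000000 → 1, fb=1
119: 010000001 → 0, fb=0
120: 100000010 → 1, fb=1
121: 000000101 → 0, fb=0
122: 000001010 → 0, fb=1
123: 000010101 → 0, fb=0
124: 000101010 → 0, fb=1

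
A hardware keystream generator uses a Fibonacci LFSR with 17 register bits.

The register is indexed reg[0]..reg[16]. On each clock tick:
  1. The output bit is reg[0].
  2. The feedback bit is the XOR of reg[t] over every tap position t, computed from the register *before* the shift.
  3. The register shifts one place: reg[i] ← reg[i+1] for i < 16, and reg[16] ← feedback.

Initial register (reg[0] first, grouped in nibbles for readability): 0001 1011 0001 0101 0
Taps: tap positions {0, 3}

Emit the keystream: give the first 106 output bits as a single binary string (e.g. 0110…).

0001101100010101011000011101111100110111100100110100010110000100101101001101000010001001001010100110000000

k : reg_k → out_k, fb_k
0: 00011011000101010 → 0, fb=1
1: 00110110001010101 → 0, fb=1
2: 01101100010101011 → 0, fb=0
3: 11011000101010110 → 1, fb=0
4: 10110001010101100 → 1, fb=0
5: 01100010101011000 → 0, fb=0
6: 11000101010110000 → 1, fb=1
7: 10001010101100001 → 1, fb=1
8: 00010101011000011 → 0, fb=1
9: 00101010110000111 → 0, fb=0
10: 01010101100001110 → 0, fb=1
11: 10101011000011101 → 1, fb=1
12: 01010110000111011 → 0, fb=1
13: 10101100001110111 → 1, fb=1
14: 01011000011101111 → 0, fb=1
15: 10110000111011111 → 1, fb=0
16: 01100001110111110 → 0, fb=0
17: 11000011101111100 → 1, fb=1
18: 10000111011111001 → 1, fb=1
19: 00001110111110011 → 0, fb=0
20: 00011101111100110 → 0, fb=1
21: 00111011111001101 → 0, fb=1
22: 01110111110011011 → 0, fb=1
23: 11101111100110111 → 1, fb=1
24: 11011111001101111 → 1, fb=0
25: 10111110011011110 → 1, fb=0
26: 01111100110111100 → 0, fb=1
27: 11111001101111001 → 1, fb=0
28: 11110011011110010 → 1, fb=0
29: 11100110111100100 → 1, fb=1
30: 11001101111001001 → 1, fb=1
31: 10011011110010011 → 1, fb=0
32: 00110111100100110 → 0, fb=1
33: 01101111001001101 → 0, fb=0
34: 11011110010011010 → 1, fb=0
35: 10111100100110100 → 1, fb=0
36: 01111001001101000 → 0, fb=1
37: 11110010011010001 → 1, fb=0
38: 11100100110100010 → 1, fb=1
39: 11001001101000101 → 1, fb=1
40: 10010011010001011 → 1, fb=0
41: 00100110100010110 → 0, fb=0
42: 01001101000101100 → 0, fb=0
43: 10011010001011000 → 1, fb=0
44: 00110100010110000 → 0, fb=1
45: 01101000101100001 → 0, fb=0
46: 11010001011000010 → 1, fb=0
47: 10100010110000100 → 1, fb=1
48: 01000101100001001 → 0, fb=0
49: 10001011000010010 → 1, fb=1
50: 00010110000100101 → 0, fb=1
51: 00101100001001011 → 0, fb=0
52: 01011000010010110 → 0, fb=1
53: 10110000100101101 → 1, fb=0
54: 01100001001011010 → 0, fb=0
55: 11000010010110100 → 1, fb=1
56: 10000100101101001 → 1, fb=1
57: 00001001011010011 → 0, fb=0
58: 00010010110100110 → 0, fb=1
59: 00100101101001101 → 0, fb=0
60: 01001011010011010 → 0, fb=0
61: 10010110100110100 → 1, fb=0
62: 00101101001101000 → 0, fb=0
63: 01011010011010000 → 0, fb=1
64: 10110100110100001 → 1, fb=0
65: 01101001101000010 → 0, fb=0
66: 11010011010000100 → 1, fb=0
67: 10100110100001000 → 1, fb=1
68: 01001101000010001 → 0, fb=0
69: 10011010000100010 → 1, fb=0
70: 00110100001000100 → 0, fb=1
71: 01101000010001001 → 0, fb=0
72: 11010000100010010 → 1, fb=0
73: 10100001000100100 → 1, fb=1
74: 01000010001001001 → 0, fb=0
75: 10000100010010010 → 1, fb=1
76: 00001000100100101 → 0, fb=0
77: 00010001001001010 → 0, fb=1
78: 00100010010010101 → 0, fb=0
79: 01000100100101010 → 0, fb=0
80: 10001001001010100 → 1, fb=1
81: 00010010010101001 → 0, fb=1
82: 00100100101010011 → 0, fb=0
83: 01001001010100110 → 0, fb=0
84: 10010010101001100 → 1, fb=0
85: 00100101010011000 → 0, fb=0
86: 01001010100110000 → 0, fb=0
87: 10010101001100000 → 1, fb=0
88: 00101010011000000 → 0, fb=0
89: 01010100110000000 → 0, fb=1
90: 10101001100000001 → 1, fb=1
91: 01010011000000011 → 0, fb=1
92: 10100110000000111 → 1, fb=1
93: 01001100000001111 → 0, fb=0
94: 10011000000011110 → 1, fb=0
95: 00110000000111100 → 0, fb=1
96: 01100000001111001 → 0, fb=0
97: 11000000011110010 → 1, fb=1
98: 10000000111100101 → 1, fb=1
99: 00000001111001011 → 0, fb=0
100: 00000011110010110 → 0, fb=0
101: 00000111100101100 → 0, fb=0
102: 00001111001011000 → 0, fb=0
103: 00011110010110000 → 0, fb=1
104: 00111100101100001 → 0, fb=1
105: 01111001011000011 → 0, fb=1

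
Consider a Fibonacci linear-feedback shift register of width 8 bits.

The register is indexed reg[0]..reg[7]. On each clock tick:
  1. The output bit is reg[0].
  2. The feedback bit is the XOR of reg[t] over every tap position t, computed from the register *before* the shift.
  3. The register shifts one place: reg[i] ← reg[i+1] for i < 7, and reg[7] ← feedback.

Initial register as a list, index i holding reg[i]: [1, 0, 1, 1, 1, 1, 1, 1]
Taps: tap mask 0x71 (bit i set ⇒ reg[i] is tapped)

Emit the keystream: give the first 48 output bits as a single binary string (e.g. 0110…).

101111110111100110111011100101010010100010010110

tick  register→output (feedback)
  0  10111111→1 (0)
  1  01111110→0 (1)
  2  11111101→1 (1)
  3  11111011→1 (1)
  4  11110111→1 (1)
  5  11101111→1 (0)
  6  11011110→1 (0)
  7  10111100→1 (1)
  8  01111001→0 (1)
  9  11110011→1 (0)
 10  11100110→1 (1)
 11  11001101→1 (1)
 12  10011011→1 (1)
 13  00110111→0 (0)
 14  01101110→0 (1)
 15  11011101→1 (1)
 16  10111011→1 (1)
 17  01110111→0 (0)
 18  11101110→1 (0)
 19  11011100→1 (1)
 20  10111001→1 (0)
 21  01110010→0 (1)
 22  11100101→1 (0)
 23  11001010→1 (1)
 24  10010101→1 (0)
 25  00101010→0 (0)
 26  01010100→0 (1)
 27  10101001→1 (0)
 28  01010010→0 (1)
 29  10100101→1 (0)
 30  01001010→0 (0)
 31  10010100→1 (0)
 32  00101000→0 (1)
 33  01010001→0 (0)
 34  10100010→1 (0)
 35  01000100→0 (1)
 36  10001001→1 (0)
 37  00010010→0 (1)
 38  00100101→0 (1)
 39  01001011→0 (0)
 40  10010110→1 (1)
 41  00101101→0 (0)
 42  01011010→0 (0)
 43  10110100→1 (0)
 44  01101000→0 (1)
 45  11010001→1 (1)
 46  10100011→1 (0)
 47  01000110→0 (0)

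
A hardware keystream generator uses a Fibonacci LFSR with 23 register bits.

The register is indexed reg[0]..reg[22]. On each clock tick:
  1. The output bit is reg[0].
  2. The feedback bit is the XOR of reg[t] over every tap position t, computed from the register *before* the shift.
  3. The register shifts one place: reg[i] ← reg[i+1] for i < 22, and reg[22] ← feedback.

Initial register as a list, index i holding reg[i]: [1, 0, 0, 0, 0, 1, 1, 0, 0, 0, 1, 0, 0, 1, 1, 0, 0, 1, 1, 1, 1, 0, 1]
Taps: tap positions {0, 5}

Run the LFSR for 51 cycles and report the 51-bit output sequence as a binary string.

100001100010011001111010100001011101001001010100011

tick  register→output (feedback)
  0  10000110001001100111101→1 (0)
  1  00001100010011001111010→0 (1)
  2  00011000100110011110101→0 (0)
  3  00110001001100111101010→0 (0)
  4  01100010011001111010100→0 (0)
  5  11000100110011110101000→1 (0)
  6  10001001100111101010000→1 (1)
  7  00010011001111010100001→0 (0)
  8  00100110011110101000010→0 (1)
  9  01001100111101010000101→0 (1)
 10  10011001111010100001011→1 (1)
 11  00110011110101000010111→0 (0)
 12  01100111101010000101110→0 (1)
 13  11001111010100001011101→1 (0)
 14  10011110101000010111010→1 (0)
 15  00111101010000101110100→0 (1)
 16  01111010100001011101001→0 (0)
 17  11110101000010111010010→1 (0)
 18  11101010000101110100100→1 (1)
 19  11010100001011101001001→1 (0)
 20  10101000010111010010010→1 (1)
 21  01010000101110100100101→0 (0)
 22  10100001011101001001010→1 (1)
 23  01000010111010010010101→0 (0)
 24  10000101110100100101010→1 (0)
 25  00001011101001001010100→0 (0)
 26  00010111010010010101000→0 (1)
 27  00101110100100101010001→0 (1)
 28  01011101001001010100011→0 (1)
 29  10111010010010101000111→1 (1)
 30  01110100100101010001111→0 (1)
 31  11101001001010100011111→1 (1)
 32  11010010010101000111111→1 (1)
 33  10100100101010001111111→1 (0)
 34  01001001010100011111110→0 (0)
 35  10010010101000111111100→1 (1)
 36  00100101010001111111001→0 (1)
 37  01001010100011111110011→0 (0)
 38  10010101000111111100110→1 (0)
 39  00101010001111111001100→0 (0)
 40  01010100011111110011000→0 (1)
 41  10101000111111100110001→1 (1)
 42  01010001111111001100011→0 (0)
 43  10100011111110011000110→1 (1)
 44  01000111111100110001101→0 (1)
 45  10001111111001100011011→1 (0)
 46  00011111110011000110110→0 (1)
 47  00111111100110001101101→0 (1)
 48  01111111001100011011011→0 (1)
 49  11111110011000110110111→1 (0)
 50  11111100110001101101110→1 (0)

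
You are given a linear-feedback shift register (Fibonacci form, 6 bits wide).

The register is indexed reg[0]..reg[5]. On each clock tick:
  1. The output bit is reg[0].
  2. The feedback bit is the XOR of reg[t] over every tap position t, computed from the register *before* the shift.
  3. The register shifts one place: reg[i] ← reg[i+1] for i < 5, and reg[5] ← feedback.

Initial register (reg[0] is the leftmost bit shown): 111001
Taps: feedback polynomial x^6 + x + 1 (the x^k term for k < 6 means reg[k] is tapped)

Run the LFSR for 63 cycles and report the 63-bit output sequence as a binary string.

111001001011011101100110101011111100000100001100010100111101000

tick  register→output (feedback)
  0  111001→1 (0)
  1  110010→1 (0)
  2  100100→1 (1)
  3  001001→0 (0)
  4  010010→0 (1)
  5  100101→1 (1)
  6  001011→0 (0)
  7  010110→0 (1)
  8  101101→1 (1)
  9  011011→0 (1)
 10  110111→1 (0)
 11  101110→1 (1)
 12  011101→0 (1)
 13  111011→1 (0)
 14  110110→1 (0)
 15  101100→1 (1)
 16  011001→0 (1)
 17  110011→1 (0)
 18  100110→1 (1)
 19  001101→0 (0)
 20  011010→0 (1)
 21  110101→1 (0)
 22  101010→1 (1)
 23  010101→0 (1)
 24  101011→1 (1)
 25  010111→0 (1)
 26  101111→1 (1)
 27  011111→0 (1)
 28  111111→1 (0)
 29  111110→1 (0)
 30  111100→1 (0)
 31  111000→1 (0)
 32  110000→1 (0)
 33  100000→1 (1)
 34  000001→0 (0)
 35  000010→0 (0)
 36  000100→0 (0)
 37  001000→0 (0)
 38  010000→0 (1)
 39  100001→1 (1)
 40  000011→0 (0)
 41  000110→0 (0)
 42  001100→0 (0)
 43  011000→0 (1)
 44  110001→1 (0)
 45  100010→1 (1)
 46  000101→0 (0)
 47  001010→0 (0)
 48  010100→0 (1)
 49  101001→1 (1)
 50  010011→0 (1)
 51  100111→1 (1)
 52  001111→0 (0)
 53  011110→0 (1)
 54  111101→1 (0)
 55  111010→1 (0)
 56  110100→1 (0)
 57  101000→1 (1)
 58  010001→0 (1)
 59  100011→1 (1)
 60  000111→0 (0)
 61  001110→0 (0)
 62  011100→0 (1)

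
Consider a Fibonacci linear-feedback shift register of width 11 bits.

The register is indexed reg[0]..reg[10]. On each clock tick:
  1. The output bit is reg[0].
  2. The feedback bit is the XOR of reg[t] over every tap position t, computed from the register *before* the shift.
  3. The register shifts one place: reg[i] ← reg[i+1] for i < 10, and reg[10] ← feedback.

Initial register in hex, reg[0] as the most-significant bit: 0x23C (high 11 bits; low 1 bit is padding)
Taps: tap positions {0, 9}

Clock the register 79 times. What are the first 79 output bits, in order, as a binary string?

step | reg (before) | out | fb
   0 | 00100011110 | 0 | 1
   1 | 01000111101 | 0 | 0
   2 | 10001111010 | 1 | 0
   3 | 00011110100 | 0 | 0
   4 | 00111101000 | 0 | 0
   5 | 01111010000 | 0 | 0
   6 | 11110100000 | 1 | 1
   7 | 11101000001 | 1 | 1
   8 | 11010000011 | 1 | 0
   9 | 10100000110 | 1 | 0
  10 | 01000001100 | 0 | 0
  11 | 10000011000 | 1 | 1
  12 | 00000110001 | 0 | 0
  13 | 00001100010 | 0 | 1
  14 | 00011000101 | 0 | 0
  15 | 00110001010 | 0 | 1
  16 | 01100010101 | 0 | 0
  17 | 11000101010 | 1 | 0
  18 | 10001010100 | 1 | 1
  19 | 00010101001 | 0 | 0
  20 | 00101010010 | 0 | 1
  21 | 01010100101 | 0 | 0
  22 | 10101001010 | 1 | 0
  23 | 01010010100 | 0 | 0
  24 | 10100101000 | 1 | 1
  25 | 01001010001 | 0 | 0
  26 | 10010100010 | 1 | 0
  27 | 00101000100 | 0 | 0
  28 | 01010001000 | 0 | 0
  29 | 10100010000 | 1 | 1
  30 | 01000100001 | 0 | 0
  31 | 10001000010 | 1 | 0
  32 | 00010000100 | 0 | 0
  33 | 00100001000 | 0 | 0
  34 | 01000010000 | 0 | 0
  35 | 10000100000 | 1 | 1
  36 | 00001000001 | 0 | 0
  37 | 00010000010 | 0 | 1
  38 | 00100000101 | 0 | 0
  39 | 01000001010 | 0 | 1
  40 | 10000010101 | 1 | 1
  41 | 00000101011 | 0 | 1
  42 | 00001010111 | 0 | 1
  43 | 00010101111 | 0 | 1
  44 | 00101011111 | 0 | 1
  45 | 01010111111 | 0 | 1
  46 | 10101111111 | 1 | 0
  47 | 01011111110 | 0 | 1
  48 | 10111111101 | 1 | 1
  49 | 01111111011 | 0 | 1
  50 | 11111110111 | 1 | 0
  51 | 11111101110 | 1 | 0
  52 | 11111011100 | 1 | 1
  53 | 11110111001 | 1 | 1
  54 | 11101110011 | 1 | 0
  55 | 11011100110 | 1 | 0
  56 | 10111001100 | 1 | 1
  57 | 01110011001 | 0 | 0
  58 | 11100110010 | 1 | 0
  59 | 11001100100 | 1 | 1
  60 | 10011001001 | 1 | 1
  61 | 00110010011 | 0 | 1
  62 | 01100100111 | 0 | 1
  63 | 11001001111 | 1 | 0
  64 | 10010011110 | 1 | 0
  65 | 00100111100 | 0 | 0
  66 | 01001111000 | 0 | 0
  67 | 10011110000 | 1 | 1
  68 | 00111100001 | 0 | 0
  69 | 01111000010 | 0 | 1
  70 | 11110000101 | 1 | 1
  71 | 11100001011 | 1 | 0
  72 | 11000010110 | 1 | 0
  73 | 10000101100 | 1 | 1
  74 | 00001011001 | 0 | 0
  75 | 00010110010 | 0 | 1
  76 | 00101100101 | 0 | 0
  77 | 01011001010 | 0 | 1
  78 | 10110010101 | 1 | 1

0010001111010000011000101010010100010000100000101011111110111001100100111100001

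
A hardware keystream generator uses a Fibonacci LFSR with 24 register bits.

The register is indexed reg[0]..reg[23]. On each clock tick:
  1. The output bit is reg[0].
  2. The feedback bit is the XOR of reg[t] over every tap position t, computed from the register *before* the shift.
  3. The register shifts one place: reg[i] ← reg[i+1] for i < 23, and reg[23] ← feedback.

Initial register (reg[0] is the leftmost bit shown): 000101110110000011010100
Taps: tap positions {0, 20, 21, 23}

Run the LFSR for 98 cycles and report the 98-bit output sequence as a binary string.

00010111011000001101010010001011001001000001101110000010011101101100101110001101111001111000001010

k : reg_k → out_k, fb_k
0: 000101110110000011010100 → 0, fb=1
1: 001011101100000110101001 → 0, fb=0
2: 010111011000001101010010 → 0, fb=0
3: 101110110000011010100100 → 1, fb=0
4: 011101100000110101001000 → 0, fb=1
5: 111011000001101010010001 → 1, fb=0
6: 110110000011010100100010 → 1, fb=1
7: 101100000110101001000101 → 1, fb=1
8: 011000001101010010001011 → 0, fb=0
9: 110000011010100100010110 → 1, fb=0
10: 100000110101001000101100 → 1, fb=1
11: 000001101010010001011001 → 0, fb=0
12: 000011010100100010110010 → 0, fb=0
13: 000110101001000101100100 → 0, fb=1
14: 001101010010001011001001 → 0, fb=0
15: 011010100100010110010010 → 0, fb=0
16: 110101001000101100100100 → 1, fb=0
17: 101010010001011001001000 → 1, fb=0
18: 010100100010110010010000 → 0, fb=0
19: 101001000101100100100000 → 1, fb=1
20: 010010001011001001000001 → 0, fb=1
21: 100100010110010010000011 → 1, fb=0
22: 001000101100100100000110 → 0, fb=1
23: 010001011001001000001101 → 0, fb=1
24: 100010110010010000011011 → 1, fb=1
25: 000101100100100000110111 → 0, fb=0
26: 001011001001000001101110 → 0, fb=0
27: 010110010010000011011100 → 0, fb=0
28: 101100100100000110111000 → 1, fb=0
29: 011001001000001101110000 → 0, fb=0
30: 110010010000011011100000 → 1, fb=1
31: 100100100000110111000001 → 1, fb=0
32: 001001000001101110000010 → 0, fb=0
33: 010010000011011100000100 → 0, fb=1
34: 100100000110111000001001 → 1, fb=1
35: 001000001101110000010011 → 0, fb=1
36: 010000011011100000100111 → 0, fb=0
37: 100000110111000001001110 → 1, fb=1
38: 000001101110000010011101 → 0, fb=1
39: 000011011100000100111011 → 0, fb=0
40: 000110111000001001110110 → 0, fb=1
41: 001101110000010011101101 → 0, fb=1
42: 011011100000100111011011 → 0, fb=0
43: 110111000001001110110110 → 1, fb=0
44: 101110000010011101101100 → 1, fb=1
45: 011100000100111011011001 → 0, fb=0
46: 111000001001110110110010 → 1, fb=1
47: 110000010011101101100101 → 1, fb=1
48: 100000100111011011001011 → 1, fb=1
49: 000001001110110110010111 → 0, fb=0
50: 000010011101101100101110 → 0, fb=0
51: 000100111011011001011100 → 0, fb=0
52: 001001110110110010111000 → 0, fb=1
53: 010011101101100101110001 → 0, fb=1
54: 100111011011001011100011 → 1, fb=0
55: 001110110110010111000110 → 0, fb=1
56: 011101101100101110001101 → 0, fb=1
57: 111011011001011100011011 → 1, fb=1
58: 110110110010111000110111 → 1, fb=1
59: 101101100101110001101111 → 1, fb=0
60: 011011001011100011011110 → 0, fb=0
61: 110110010111000110111100 → 1, fb=1
62: 101100101110001101111001 → 1, fb=1
63: 011001011100011011110011 → 0, fb=1
64: 110010111000110111100111 → 1, fb=1
65: 100101110001101111001111 → 1, fb=0
66: 001011100011011110011110 → 0, fb=0
67: 010111000110111100111100 → 0, fb=0
68: 101110001101111001111000 → 1, fb=0
69: 011100011011110011110000 → 0, fb=0
70: 111000110111100111100000 → 1, fb=1
71: 110001101111001111000001 → 1, fb=0
72: 100011011110011110000010 → 1, fb=1
73: 000110111100111100000101 → 0, fb=0
74: 001101111001111000001010 → 0, fb=1
75: 011011110011110000010101 → 0, fb=0
76: 110111100111100000101010 → 1, fb=0
77: 101111001111000001010100 → 1, fb=0
78: 011110011110000010101000 → 0, fb=1
79: 111100111100000101010001 → 1, fb=0
80: 111001111000001010100010 → 1, fb=1
81: 110011110000010101000101 → 1, fb=1
82: 100111100000101010001011 → 1, fb=1
83: 001111000001010100010111 → 0, fb=0
84: 011110000010101000101110 → 0, fb=0
85: 111100000101010001011100 → 1, fb=1
86: 111000001010100010111001 → 1, fb=1
87: 110000010101000101110011 → 1, fb=0
88: 100000101010001011100110 → 1, fb=0
89: 000001010100010111001100 → 0, fb=0
90: 000010101000101110011000 → 0, fb=1
91: 000101010001011100110001 → 0, fb=1
92: 001010100010111001100011 → 0, fb=1
93: 010101000101110011000111 → 0, fb=0
94: 101010001011100110001110 → 1, fb=1
95: 010100010111001100011101 → 0, fb=1
96: 101000101110011000111011 → 1, fb=1
97: 010001011100110001110111 → 0, fb=0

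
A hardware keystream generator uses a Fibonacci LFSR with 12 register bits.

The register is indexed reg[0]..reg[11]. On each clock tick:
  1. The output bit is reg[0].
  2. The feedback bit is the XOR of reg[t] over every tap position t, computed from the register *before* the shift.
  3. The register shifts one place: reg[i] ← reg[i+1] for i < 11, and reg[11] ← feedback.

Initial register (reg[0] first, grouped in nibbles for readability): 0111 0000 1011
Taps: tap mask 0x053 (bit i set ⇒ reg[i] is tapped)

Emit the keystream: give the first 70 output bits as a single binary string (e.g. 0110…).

step | reg (before) | out | fb
   0 | 011100001011 | 0 | 1
   1 | 111000010111 | 1 | 0
   2 | 110000101110 | 1 | 1
   3 | 100001011101 | 1 | 1
   4 | 000010111011 | 0 | 0
   5 | 000101110110 | 0 | 1
   6 | 001011101101 | 0 | 0
   7 | 010111011010 | 0 | 0
   8 | 101110110100 | 1 | 1
   9 | 011101101001 | 0 | 0
  10 | 111011010010 | 1 | 1
  11 | 110110100101 | 1 | 0
  12 | 101101001010 | 1 | 1
  13 | 011010010101 | 0 | 0
  14 | 110100101010 | 1 | 1
  15 | 101001010101 | 1 | 1
  16 | 010010101011 | 0 | 1
  17 | 100101010111 | 1 | 1
  18 | 001010101111 | 0 | 0
  19 | 010101011110 | 0 | 1
  20 | 101010111101 | 1 | 1
  21 | 010101111011 | 0 | 0
  22 | 101011110110 | 1 | 1
  23 | 010111101101 | 0 | 1
  24 | 101111011011 | 1 | 0
  25 | 011110110110 | 0 | 1
  26 | 111101101101 | 1 | 1
  27 | 111011011011 | 1 | 1
  28 | 110110110111 | 1 | 0
  29 | 101101101110 | 1 | 0
  30 | 011011011100 | 0 | 0
  31 | 110110111000 | 1 | 0
  32 | 101101110000 | 1 | 0
  33 | 011011100000 | 0 | 1
  34 | 110111000001 | 1 | 1
  35 | 101110000011 | 1 | 0
  36 | 011100000110 | 0 | 1
  37 | 111000001101 | 1 | 0
  38 | 110000011010 | 1 | 0
  39 | 100000110100 | 1 | 0
  40 | 000001101000 | 0 | 1
  41 | 000011010001 | 0 | 1
  42 | 000110100011 | 0 | 0
  43 | 001101000110 | 0 | 0
  44 | 011010001100 | 0 | 0
  45 | 110100011000 | 1 | 0
  46 | 101000110000 | 1 | 0
  47 | 010001100000 | 0 | 0
  48 | 100011000000 | 1 | 0
  49 | 000110000000 | 0 | 1
  50 | 001100000001 | 0 | 0
  51 | 011000000010 | 0 | 1
  52 | 110000000101 | 1 | 0
  53 | 100000001010 | 1 | 1
  54 | 000000010101 | 0 | 0
  55 | 000000101010 | 0 | 1
  56 | 000001010101 | 0 | 0
  57 | 000010101010 | 0 | 0
  58 | 000101010100 | 0 | 0
  59 | 001010101000 | 0 | 0
  60 | 010101010000 | 0 | 1
  61 | 101010100001 | 1 | 1
  62 | 010101000011 | 0 | 1
  63 | 101010000111 | 1 | 0
  64 | 010100001110 | 0 | 1
  65 | 101000011101 | 1 | 1
  66 | 010000111011 | 0 | 0
  67 | 100001110110 | 1 | 0
  68 | 000011101100 | 0 | 0
  69 | 000111011000 | 0 | 1

0111000010111011010010101011110110110111000001101000110000000101010100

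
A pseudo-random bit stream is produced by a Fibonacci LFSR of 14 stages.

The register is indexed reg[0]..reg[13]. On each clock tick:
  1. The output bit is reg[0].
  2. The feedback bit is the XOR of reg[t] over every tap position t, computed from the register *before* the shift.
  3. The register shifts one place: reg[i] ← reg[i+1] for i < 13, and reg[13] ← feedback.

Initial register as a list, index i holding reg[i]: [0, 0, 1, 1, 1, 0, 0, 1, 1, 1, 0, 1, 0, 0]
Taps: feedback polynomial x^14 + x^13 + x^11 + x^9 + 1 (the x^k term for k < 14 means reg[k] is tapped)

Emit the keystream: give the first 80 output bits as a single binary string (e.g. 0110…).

00111001110100000100100000000001111000100110111000101001011010110001010100111100

step | reg (before) | out | fb
   0 | 00111001110100 | 0 | 0
   1 | 01110011101000 | 0 | 0
   2 | 11100111010000 | 1 | 0
   3 | 11001110100000 | 1 | 1
   4 | 10011101000001 | 1 | 0
   5 | 00111010000010 | 0 | 0
   6 | 01110100000100 | 0 | 1
   7 | 11101000001001 | 1 | 0
   8 | 11010000010010 | 1 | 0
   9 | 10100000100100 | 1 | 0
  10 | 01000001001000 | 0 | 0
  11 | 10000010010000 | 1 | 0
  12 | 00000100100000 | 0 | 0
  13 | 00001001000000 | 0 | 0
  14 | 00010010000000 | 0 | 0
  15 | 00100100000000 | 0 | 0
  16 | 01001000000000 | 0 | 0
  17 | 10010000000000 | 1 | 1
  18 | 00100000000001 | 0 | 1
  19 | 01000000000011 | 0 | 1
  20 | 10000000000111 | 1 | 1
  21 | 00000000001111 | 0 | 0
  22 | 00000000011110 | 0 | 0
  23 | 00000000111100 | 0 | 0
  24 | 00000001111000 | 0 | 1
  25 | 00000011110001 | 0 | 0
  26 | 00000111100010 | 0 | 0
  27 | 00001111000100 | 0 | 1
  28 | 00011110001001 | 0 | 1
  29 | 00111100010011 | 0 | 0
  30 | 01111000100110 | 0 | 1
  31 | 11110001001101 | 1 | 1
  32 | 11100010011011 | 1 | 1
  33 | 11000100110111 | 1 | 0
  34 | 10001001101110 | 1 | 0
  35 | 00010011011100 | 0 | 0
  36 | 00100110111000 | 0 | 1
  37 | 01001101110001 | 0 | 0
  38 | 10011011100010 | 1 | 1
  39 | 00110111000101 | 0 | 0
  40 | 01101110001010 | 0 | 0
  41 | 11011100010100 | 1 | 1
  42 | 10111000101001 | 1 | 0
  43 | 01110001010010 | 0 | 1
  44 | 11100010100101 | 1 | 1
  45 | 11000101001011 | 1 | 0
  46 | 10001010010110 | 1 | 1
  47 | 00010100101101 | 0 | 0
  48 | 00101001011010 | 0 | 1
  49 | 01010010110101 | 0 | 1
  50 | 10100101101011 | 1 | 0
  51 | 01001011010110 | 0 | 0
  52 | 10010110101100 | 1 | 0
  53 | 00101101011000 | 0 | 1
  54 | 01011010110001 | 0 | 0
  55 | 10110101100010 | 1 | 1
  56 | 01101011000101 | 0 | 0
  57 | 11010110001010 | 1 | 1
  58 | 10101100010101 | 1 | 0
  59 | 01011000101010 | 0 | 0
  60 | 10110001010100 | 1 | 1
  61 | 01100010101001 | 0 | 1
  62 | 11000101010011 | 1 | 1
  63 | 10001010100111 | 1 | 1
  64 | 00010101001111 | 0 | 0
  65 | 00101010011110 | 0 | 0
  66 | 01010100111100 | 0 | 0
  67 | 10101001111000 | 1 | 0
  68 | 01010011110000 | 0 | 1
  69 | 10100111100001 | 1 | 0
  70 | 01001111000010 | 0 | 0
  71 | 10011110000100 | 1 | 0
  72 | 00111100001000 | 0 | 0
  73 | 01111000010000 | 0 | 1
  74 | 11110000100001 | 1 | 0
  75 | 11100001000010 | 1 | 1
  76 | 11000010000101 | 1 | 1
  77 | 10000100001011 | 1 | 0
  78 | 00001000010110 | 0 | 0
  79 | 00010000101100 | 0 | 1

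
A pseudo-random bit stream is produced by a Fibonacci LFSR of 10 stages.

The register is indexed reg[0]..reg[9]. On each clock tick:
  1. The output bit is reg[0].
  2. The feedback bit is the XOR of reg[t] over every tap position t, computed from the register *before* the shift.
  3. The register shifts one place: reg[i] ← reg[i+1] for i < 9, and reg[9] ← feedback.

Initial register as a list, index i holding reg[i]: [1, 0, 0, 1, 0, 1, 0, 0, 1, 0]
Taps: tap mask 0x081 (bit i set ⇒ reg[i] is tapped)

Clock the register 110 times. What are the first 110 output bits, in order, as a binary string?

step | reg (before) | out | fb
   0 | 1001010010 | 1 | 1
   1 | 0010100101 | 0 | 1
   2 | 0101001011 | 0 | 0
   3 | 1010010110 | 1 | 0
   4 | 0100101100 | 0 | 1
   5 | 1001011001 | 1 | 1
   6 | 0010110011 | 0 | 0
   7 | 0101100110 | 0 | 1
   8 | 1011001101 | 1 | 0
   9 | 0110011010 | 0 | 0
  10 | 1100110100 | 1 | 0
  11 | 1001101000 | 1 | 1
  12 | 0011010001 | 0 | 0
  13 | 0110100010 | 0 | 0
  14 | 1101000100 | 1 | 0
  15 | 1010001000 | 1 | 1
  16 | 0100010001 | 0 | 0
  17 | 1000100010 | 1 | 1
  18 | 0001000101 | 0 | 1
  19 | 0010001011 | 0 | 0
  20 | 0100010110 | 0 | 1
  21 | 1000101101 | 1 | 0
  22 | 0001011010 | 0 | 0
  23 | 0010110100 | 0 | 1
  24 | 0101101001 | 0 | 0
  25 | 1011010010 | 1 | 1
  26 | 0110100101 | 0 | 1
  27 | 1101001011 | 1 | 1
  28 | 1010010111 | 1 | 0
  29 | 0100101110 | 0 | 1
  30 | 1001011101 | 1 | 0
  31 | 0010111010 | 0 | 0
  32 | 0101110100 | 0 | 1
  33 | 1011101001 | 1 | 1
  34 | 0111010011 | 0 | 0
  35 | 1110100110 | 1 | 0
  36 | 1101001100 | 1 | 0
  37 | 1010011000 | 1 | 1
  38 | 0100110001 | 0 | 0
  39 | 1001100010 | 1 | 1
  40 | 0011000101 | 0 | 1
  41 | 0110001011 | 0 | 0
  42 | 1100010110 | 1 | 0
  43 | 1000101100 | 1 | 0
  44 | 0001011000 | 0 | 0
  45 | 0010110000 | 0 | 0
  46 | 0101100000 | 0 | 0
  47 | 1011000000 | 1 | 1
  48 | 0110000001 | 0 | 0
  49 | 1100000010 | 1 | 1
  50 | 1000000101 | 1 | 0
  51 | 0000001010 | 0 | 0
  52 | 0000010100 | 0 | 1
  53 | 0000101001 | 0 | 0
  54 | 0001010010 | 0 | 0
  55 | 0010100100 | 0 | 1
  56 | 0101001001 | 0 | 0
  57 | 1010010010 | 1 | 1
  58 | 0100100101 | 0 | 1
  59 | 1001001011 | 1 | 1
  60 | 0010010111 | 0 | 1
  61 | 0100101111 | 0 | 1
  62 | 1001011111 | 1 | 0
  63 | 0010111110 | 0 | 1
  64 | 0101111101 | 0 | 1
  65 | 1011111011 | 1 | 1
  66 | 0111110111 | 0 | 1
  67 | 1111101111 | 1 | 0
  68 | 1111011110 | 1 | 0
  69 | 1110111100 | 1 | 0
  70 | 1101111000 | 1 | 1
  71 | 1011110001 | 1 | 1
  72 | 0111100011 | 0 | 0
  73 | 1111000110 | 1 | 0
  74 | 1110001100 | 1 | 0
  75 | 1100011000 | 1 | 1
  76 | 1000110001 | 1 | 1
  77 | 0001100011 | 0 | 0
  78 | 0011000110 | 0 | 1
  79 | 0110001101 | 0 | 1
  80 | 1100011011 | 1 | 1
  81 | 1000110111 | 1 | 0
  82 | 0001101110 | 0 | 1
  83 | 0011011101 | 0 | 1
  84 | 0110111011 | 0 | 0
  85 | 1101110110 | 1 | 0
  86 | 1011101100 | 1 | 0
  87 | 0111011000 | 0 | 0
  88 | 1110110000 | 1 | 1
  89 | 1101100001 | 1 | 1
  90 | 1011000011 | 1 | 1
  91 | 0110000111 | 0 | 1
  92 | 1100001111 | 1 | 0
  93 | 1000011110 | 1 | 0
  94 | 0000111100 | 0 | 1
  95 | 0001111001 | 0 | 0
  96 | 0011110010 | 0 | 0
  97 | 0111100100 | 0 | 1
  98 | 1111001001 | 1 | 1
  99 | 1110010011 | 1 | 1
 100 | 1100100111 | 1 | 0
 101 | 1001001110 | 1 | 0
 102 | 0010011100 | 0 | 1
 103 | 0100111001 | 0 | 0
 104 | 1001110010 | 1 | 1
 105 | 0011100101 | 0 | 1
 106 | 0111001011 | 0 | 0
 107 | 1110010110 | 1 | 0
 108 | 1100101100 | 1 | 0
 109 | 1001011000 | 1 | 1

10010100101100110100010001011010010111010011000101100000010100100101111101111000110001101110110000111100100111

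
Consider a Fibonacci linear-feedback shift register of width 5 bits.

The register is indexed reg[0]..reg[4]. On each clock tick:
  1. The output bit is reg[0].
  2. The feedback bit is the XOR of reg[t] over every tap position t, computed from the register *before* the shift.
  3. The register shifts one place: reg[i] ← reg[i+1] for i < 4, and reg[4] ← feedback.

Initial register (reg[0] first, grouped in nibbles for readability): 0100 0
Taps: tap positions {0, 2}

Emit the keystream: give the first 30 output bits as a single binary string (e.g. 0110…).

k : reg_k → out_k, fb_k
0: 01000 → 0, fb=0
1: 10000 → 1, fb=1
2: 00001 → 0, fb=0
3: 00010 → 0, fb=0
4: 00100 → 0, fb=1
5: 01001 → 0, fb=0
6: 10010 → 1, fb=1
7: 00101 → 0, fb=1
8: 01011 → 0, fb=0
9: 10110 → 1, fb=0
10: 01100 → 0, fb=1
11: 11001 → 1, fb=1
12: 10011 → 1, fb=1
13: 00111 → 0, fb=1
14: 01111 → 0, fb=1
15: 11111 → 1, fb=0
16: 11110 → 1, fb=0
17: 11100 → 1, fb=0
18: 11000 → 1, fb=1
19: 10001 → 1, fb=1
20: 00011 → 0, fb=0
21: 00110 → 0, fb=1
22: 01101 → 0, fb=1
23: 11011 → 1, fb=1
24: 10111 → 1, fb=0
25: 01110 → 0, fb=1
26: 11101 → 1, fb=0
27: 11010 → 1, fb=1
28: 10101 → 1, fb=0
29: 01010 → 0, fb=0

010000100101100111110001101110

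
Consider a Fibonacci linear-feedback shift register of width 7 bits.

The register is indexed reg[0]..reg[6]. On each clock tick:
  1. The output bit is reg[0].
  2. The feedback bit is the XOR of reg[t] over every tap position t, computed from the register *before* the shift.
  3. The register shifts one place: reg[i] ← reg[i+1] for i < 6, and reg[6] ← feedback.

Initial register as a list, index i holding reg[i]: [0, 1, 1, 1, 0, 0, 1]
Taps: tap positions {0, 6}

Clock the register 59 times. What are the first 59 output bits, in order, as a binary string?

step | reg (before) | out | fb
   0 | 0111001 | 0 | 1
   1 | 1110011 | 1 | 0
   2 | 1100110 | 1 | 1
   3 | 1001101 | 1 | 0
   4 | 0011010 | 0 | 0
   5 | 0110100 | 0 | 0
   6 | 1101000 | 1 | 1
   7 | 1010001 | 1 | 0
   8 | 0100010 | 0 | 0
   9 | 1000100 | 1 | 1
  10 | 0001001 | 0 | 1
  11 | 0010011 | 0 | 1
  12 | 0100111 | 0 | 1
  13 | 1001111 | 1 | 0
  14 | 0011110 | 0 | 0
  15 | 0111100 | 0 | 0
  16 | 1111000 | 1 | 1
  17 | 1110001 | 1 | 0
  18 | 1100010 | 1 | 1
  19 | 1000101 | 1 | 0
  20 | 0001010 | 0 | 0
  21 | 0010100 | 0 | 0
  22 | 0101000 | 0 | 0
  23 | 1010000 | 1 | 1
  24 | 0100001 | 0 | 1
  25 | 1000011 | 1 | 0
  26 | 0000110 | 0 | 0
  27 | 0001100 | 0 | 0
  28 | 0011000 | 0 | 0
  29 | 0110000 | 0 | 0
  30 | 1100000 | 1 | 1
  31 | 1000001 | 1 | 0
  32 | 0000010 | 0 | 0
  33 | 0000100 | 0 | 0
  34 | 0001000 | 0 | 0
  35 | 0010000 | 0 | 0
  36 | 0100000 | 0 | 0
  37 | 1000000 | 1 | 1
  38 | 0000001 | 0 | 1
  39 | 0000011 | 0 | 1
  40 | 0000111 | 0 | 1
  41 | 0001111 | 0 | 1
  42 | 0011111 | 0 | 1
  43 | 0111111 | 0 | 1
  44 | 1111111 | 1 | 0
  45 | 1111110 | 1 | 1
  46 | 1111101 | 1 | 0
  47 | 1111010 | 1 | 1
  48 | 1110101 | 1 | 0
  49 | 1101010 | 1 | 1
  50 | 1010101 | 1 | 0
  51 | 0101010 | 0 | 0
  52 | 1010100 | 1 | 1
  53 | 0101001 | 0 | 1
  54 | 1010011 | 1 | 0
  55 | 0100110 | 0 | 0
  56 | 1001100 | 1 | 1
  57 | 0011001 | 0 | 1
  58 | 0110011 | 0 | 1

01110011010001001111000101000011000001000000111111101010100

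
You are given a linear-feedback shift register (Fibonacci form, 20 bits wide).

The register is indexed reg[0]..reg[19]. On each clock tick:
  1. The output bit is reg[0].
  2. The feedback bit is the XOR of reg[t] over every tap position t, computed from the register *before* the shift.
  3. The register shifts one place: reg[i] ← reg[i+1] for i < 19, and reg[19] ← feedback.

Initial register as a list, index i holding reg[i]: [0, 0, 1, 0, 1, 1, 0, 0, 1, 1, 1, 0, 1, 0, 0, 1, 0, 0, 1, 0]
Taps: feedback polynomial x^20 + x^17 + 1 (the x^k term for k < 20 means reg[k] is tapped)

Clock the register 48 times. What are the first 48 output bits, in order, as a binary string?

k : reg_k → out_k, fb_k
0: 00101100111010010010 → 0, fb=0
1: 01011001110100100100 → 0, fb=1
2: 10110011101001001001 → 1, fb=1
3: 01100111010010010011 → 0, fb=0
4: 11001110100100100110 → 1, fb=0
5: 10011101001001001100 → 1, fb=0
6: 00111010010010011000 → 0, fb=0
7: 01110100100100110000 → 0, fb=0
8: 11101001001001100000 → 1, fb=1
9: 11010010010011000001 → 1, fb=1
10: 10100100100110000011 → 1, fb=1
11: 01001001001100000111 → 0, fb=1
12: 10010010011000001111 → 1, fb=0
13: 00100100110000011110 → 0, fb=1
14: 01001001100000111101 → 0, fb=1
15: 10010011000001111011 → 1, fb=1
16: 00100110000011110111 → 0, fb=1
17: 01001100000111101111 → 0, fb=1
18: 10011000001111011111 → 1, fb=0
19: 00110000011110111110 → 0, fb=1
20: 01100000111101111101 → 0, fb=1
21: 11000001111011111011 → 1, fb=1
22: 10000011110111110111 → 1, fb=0
23: 00000111101111101110 → 0, fb=1
24: 00001111011111011101 → 0, fb=1
25: 00011110111110111011 → 0, fb=0
26: 00111101111101110110 → 0, fb=1
27: 01111011111011101101 → 0, fb=1
28: 11110111110111011011 → 1, fb=1
29: 11101111101110110111 → 1, fb=0
30: 11011111011101101110 → 1, fb=0
31: 10111110111011011100 → 1, fb=0
32: 01111101110110111000 → 0, fb=0
33: 11111011101101110000 → 1, fb=1
34: 11110111011011100001 → 1, fb=1
35: 11101110110111000011 → 1, fb=1
36: 11011101101110000111 → 1, fb=0
37: 10111011011100001110 → 1, fb=0
38: 01110110111000011100 → 0, fb=1
39: 11101101110000111001 → 1, fb=1
40: 11011011100001110011 → 1, fb=1
41: 10110111000011100111 → 1, fb=0
42: 01101110000111001110 → 0, fb=1
43: 11011100001110011101 → 1, fb=0
44: 10111000011100111010 → 1, fb=1
45: 01110000111001110101 → 0, fb=1
46: 11100001110011101011 → 1, fb=1
47: 11000011100111010111 → 1, fb=0

001011001110100100100110000011110111110111011011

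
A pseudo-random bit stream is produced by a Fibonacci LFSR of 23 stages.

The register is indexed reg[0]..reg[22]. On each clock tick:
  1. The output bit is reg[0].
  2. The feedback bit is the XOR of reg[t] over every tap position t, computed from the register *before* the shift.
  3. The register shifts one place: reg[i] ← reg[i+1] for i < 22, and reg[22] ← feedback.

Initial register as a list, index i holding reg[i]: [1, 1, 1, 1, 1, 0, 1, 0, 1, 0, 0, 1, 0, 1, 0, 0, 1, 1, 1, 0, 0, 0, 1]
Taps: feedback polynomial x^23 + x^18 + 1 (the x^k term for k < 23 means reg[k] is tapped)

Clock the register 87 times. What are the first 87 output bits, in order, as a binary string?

step | reg (before) | out | fb
   0 | 11111010100101001110001 | 1 | 0
   1 | 11110101001010011100010 | 1 | 1
   2 | 11101010010100111000101 | 1 | 1
   3 | 11010100101001110001011 | 1 | 1
   4 | 10101001010011100010111 | 1 | 0
   5 | 01010010100111000101110 | 0 | 0
   6 | 10100101001110001011100 | 1 | 0
   7 | 01001010011100010111000 | 0 | 1
   8 | 10010100111000101110001 | 1 | 0
   9 | 00101001110001011100010 | 0 | 0
  10 | 01010011100010111000100 | 0 | 0
  11 | 10100111000101110001000 | 1 | 1
  12 | 01001110001011100010001 | 0 | 1
  13 | 10011100010111000100011 | 1 | 1
  14 | 00111000101110001000111 | 0 | 0
  15 | 01110001011100010001110 | 0 | 0
  16 | 11100010111000100011100 | 1 | 0
  17 | 11000101110001000111000 | 1 | 0
  18 | 10001011100010001110000 | 1 | 0
  19 | 00010111000100011100000 | 0 | 0
  20 | 00101110001000111000000 | 0 | 0
  21 | 01011100010001110000000 | 0 | 0
  22 | 10111000100011100000000 | 1 | 1
  23 | 01110001000111000000001 | 0 | 0
  24 | 11100010001110000000010 | 1 | 1
  25 | 11000100011100000000101 | 1 | 1
  26 | 10001000111000000001011 | 1 | 1
  27 | 00010001110000000010111 | 0 | 1
  28 | 00100011100000000101111 | 0 | 0
  29 | 01000111000000001011110 | 0 | 1
  30 | 10001110000000010111101 | 1 | 0
  31 | 00011100000000101111010 | 0 | 1
  32 | 00111000000001011110101 | 0 | 1
  33 | 01110000000010111101011 | 0 | 0
  34 | 11100000000101111010110 | 1 | 0
  35 | 11000000001011110101100 | 1 | 1
  36 | 10000000010111101011001 | 1 | 0
  37 | 00000000101111010110010 | 0 | 1
  38 | 00000001011110101100101 | 0 | 0
  39 | 00000010111101011001010 | 0 | 0
  40 | 00000101111010110010100 | 0 | 1
  41 | 00001011110101100101001 | 0 | 0
  42 | 00010111101011001010010 | 0 | 1
  43 | 00101111010110010100101 | 0 | 0
  44 | 01011110101100101001010 | 0 | 0
  45 | 10111101011001010010100 | 1 | 0
  46 | 01111010110010100101000 | 0 | 0
  47 | 11110101100101001010000 | 1 | 0
  48 | 11101011001010010100000 | 1 | 1
  49 | 11010110010100101000001 | 1 | 1
  50 | 10101100101001010000011 | 1 | 1
  51 | 01011001010010100000111 | 0 | 0
  52 | 10110010100101000001110 | 1 | 1
  53 | 01100101001010000011101 | 0 | 1
  54 | 11001010010100000111011 | 1 | 0
  55 | 10010100101000001110110 | 1 | 0
  56 | 00101001010000011101100 | 0 | 0
  57 | 01010010100000111011000 | 0 | 1
  58 | 10100101000001110110001 | 1 | 0
  59 | 01001010000011101100010 | 0 | 0
  60 | 10010100000111011000100 | 1 | 1
  61 | 00101000001110110001001 | 0 | 0
  62 | 01010000011101100010010 | 0 | 1
  63 | 10100000111011000100101 | 1 | 1
  64 | 01000001110110001001011 | 0 | 0
  65 | 10000011101100010010110 | 1 | 0
  66 | 00000111011000100101100 | 0 | 0
  67 | 00001110110001001011000 | 0 | 1
  68 | 00011101100010010110001 | 0 | 1
  69 | 00111011000100101100011 | 0 | 0
  70 | 01110110001001011000110 | 0 | 0
  71 | 11101100010010110001100 | 1 | 1
  72 | 11011000100101100011001 | 1 | 0
  73 | 10110001001011000110010 | 1 | 0
  74 | 01100010010110001100100 | 0 | 0
  75 | 11000100101100011001000 | 1 | 1
  76 | 10001001011000110010001 | 1 | 0
  77 | 00010010110001100100010 | 0 | 0
  78 | 00100101100011001000100 | 0 | 0
  79 | 01001011000110010001000 | 0 | 0
  80 | 10010110001100100010000 | 1 | 0
  81 | 00101100011001000100000 | 0 | 0
  82 | 01011000110010001000000 | 0 | 0
  83 | 10110001100100010000000 | 1 | 1
  84 | 01100011001000100000001 | 0 | 0
  85 | 11000110010001000000010 | 1 | 1
  86 | 10001100100010000000101 | 1 | 1

111110101001010011100010111000100011100000000101111010110010100101000001110110001001011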